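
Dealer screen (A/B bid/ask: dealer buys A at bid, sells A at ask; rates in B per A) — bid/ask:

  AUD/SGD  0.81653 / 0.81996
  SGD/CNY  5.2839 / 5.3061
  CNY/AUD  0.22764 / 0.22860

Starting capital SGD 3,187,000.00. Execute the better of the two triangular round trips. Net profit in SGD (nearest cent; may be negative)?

Best loop SGD → AUD → CNY → SGD:
SGD 3,187,000.00 ÷ 0.81996 (buy AUD at ask) = AUD 3,886,774.96
AUD 3,886,774.96 ÷ 0.22860 (buy CNY at ask) = CNY 17,002,515.16
CNY 17,002,515.16 ÷ 5.3061 (buy SGD at ask) = SGD 3,204,333.72

Net profit: SGD 17,333.72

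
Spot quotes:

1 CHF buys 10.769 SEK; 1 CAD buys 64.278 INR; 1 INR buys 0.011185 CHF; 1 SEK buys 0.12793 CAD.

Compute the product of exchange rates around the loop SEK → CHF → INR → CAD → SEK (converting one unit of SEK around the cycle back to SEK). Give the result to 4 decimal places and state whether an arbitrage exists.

1.0096 (arbitrage exists)

Around SEK → CHF → INR → CAD → SEK: 1 ÷ 10.769 ÷ 0.011185 ÷ 64.278 ÷ 0.12793 = 1.009611
Product > 1; profitable direction is SEK → CHF → INR → CAD → SEK.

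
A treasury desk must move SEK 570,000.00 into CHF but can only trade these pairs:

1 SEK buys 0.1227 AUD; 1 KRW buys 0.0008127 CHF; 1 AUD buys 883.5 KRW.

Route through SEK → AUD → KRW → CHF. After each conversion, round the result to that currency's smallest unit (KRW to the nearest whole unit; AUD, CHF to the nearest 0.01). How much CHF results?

CHF 50,217.63

SEK 570,000.00 × 0.1227 = AUD 69,939.00
AUD 69,939.00 × 883.5 = KRW 61,791,106
KRW 61,791,106 × 0.0008127 = CHF 50,217.63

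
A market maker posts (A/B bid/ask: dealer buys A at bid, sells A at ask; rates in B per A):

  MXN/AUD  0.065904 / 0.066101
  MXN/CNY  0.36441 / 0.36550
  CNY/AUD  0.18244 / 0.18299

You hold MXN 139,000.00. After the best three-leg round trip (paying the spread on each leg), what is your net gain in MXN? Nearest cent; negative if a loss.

Best loop MXN → CNY → AUD → MXN:
MXN 139,000.00 × 0.36441 (sell MXN at bid) = CNY 50,652.99
CNY 50,652.99 × 0.18244 (sell CNY at bid) = AUD 9,241.13
AUD 9,241.13 ÷ 0.066101 (buy MXN at ask) = MXN 139,803.20

Net profit: MXN 803.20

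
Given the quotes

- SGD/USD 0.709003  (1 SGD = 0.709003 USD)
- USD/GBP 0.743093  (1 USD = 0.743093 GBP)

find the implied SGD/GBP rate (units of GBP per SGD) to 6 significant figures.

SGD/GBP = 0.526855

1 SGD × 0.709003 = 0.709003 USD
0.709003 USD × 0.743093 = 0.526855 GBP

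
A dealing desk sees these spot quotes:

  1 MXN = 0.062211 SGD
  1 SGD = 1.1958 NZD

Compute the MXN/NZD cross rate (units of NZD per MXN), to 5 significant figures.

1 MXN × 0.062211 = 0.062211 SGD
0.062211 SGD × 1.1958 = 0.0743919 NZD

MXN/NZD = 0.074392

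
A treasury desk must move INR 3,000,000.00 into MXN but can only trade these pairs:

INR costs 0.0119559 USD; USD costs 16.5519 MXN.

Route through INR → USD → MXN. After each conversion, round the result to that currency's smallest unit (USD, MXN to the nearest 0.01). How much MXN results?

INR 3,000,000.00 × 0.0119559 = USD 35,867.70
USD 35,867.70 × 16.5519 = MXN 593,678.58

MXN 593,678.58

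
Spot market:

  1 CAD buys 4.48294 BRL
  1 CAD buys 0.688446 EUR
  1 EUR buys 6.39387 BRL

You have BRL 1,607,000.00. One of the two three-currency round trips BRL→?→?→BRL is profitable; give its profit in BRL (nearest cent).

Profitable loop is BRL → EUR → CAD → BRL:
BRL 1,607,000.00 ÷ 6.39387 = EUR 251,334.48
EUR 251,334.48 ÷ 0.688446 = CAD 365,075.08
CAD 365,075.08 × 4.48294 = BRL 1,636,609.70
Profit = BRL 1,636,609.70 − BRL 1,607,000.00

Profit: BRL 29,609.70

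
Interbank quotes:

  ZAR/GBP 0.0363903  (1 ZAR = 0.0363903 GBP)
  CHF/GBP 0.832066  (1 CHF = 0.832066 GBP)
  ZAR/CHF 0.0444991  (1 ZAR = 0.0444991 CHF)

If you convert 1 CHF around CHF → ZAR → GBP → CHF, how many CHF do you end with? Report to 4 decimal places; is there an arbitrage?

0.9828 (arbitrage exists)

Around CHF → ZAR → GBP → CHF: 1 ÷ 0.0444991 × 0.0363903 ÷ 0.832066 = 0.982826
Product < 1; profitable direction is CHF → GBP → ZAR → CHF.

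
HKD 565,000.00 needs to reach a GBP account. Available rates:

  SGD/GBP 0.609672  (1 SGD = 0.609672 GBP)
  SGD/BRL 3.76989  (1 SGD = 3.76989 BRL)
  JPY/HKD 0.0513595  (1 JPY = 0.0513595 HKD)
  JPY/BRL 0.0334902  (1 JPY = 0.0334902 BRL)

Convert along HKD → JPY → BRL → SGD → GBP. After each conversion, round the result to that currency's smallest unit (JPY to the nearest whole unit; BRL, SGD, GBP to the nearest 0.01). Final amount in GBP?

HKD 565,000.00 ÷ 0.0513595 = JPY 11,000,886
JPY 11,000,886 × 0.0334902 = BRL 368,421.87
BRL 368,421.87 ÷ 3.76989 = SGD 97,727.49
SGD 97,727.49 × 0.609672 = GBP 59,581.71

GBP 59,581.71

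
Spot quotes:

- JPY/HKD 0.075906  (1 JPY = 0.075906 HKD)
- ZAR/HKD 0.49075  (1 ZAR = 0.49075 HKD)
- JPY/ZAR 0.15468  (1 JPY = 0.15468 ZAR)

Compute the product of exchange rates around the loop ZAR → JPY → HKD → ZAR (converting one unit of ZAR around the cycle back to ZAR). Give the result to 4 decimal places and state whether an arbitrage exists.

Around ZAR → JPY → HKD → ZAR: 1 ÷ 0.15468 × 0.075906 ÷ 0.49075 = 0.999958
Product ≈ 1 (deviation 0.004%, within rounding noise).

1.0000 (no arbitrage)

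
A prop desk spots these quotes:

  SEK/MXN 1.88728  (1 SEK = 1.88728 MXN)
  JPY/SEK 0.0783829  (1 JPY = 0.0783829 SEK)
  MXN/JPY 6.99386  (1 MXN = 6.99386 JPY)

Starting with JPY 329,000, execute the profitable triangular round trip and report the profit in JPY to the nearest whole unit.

Profitable loop is JPY → SEK → MXN → JPY:
JPY 329,000 × 0.0783829 = SEK 25,787.97
SEK 25,787.97 × 1.88728 = MXN 48,669.13
MXN 48,669.13 × 6.99386 = JPY 340,385
Profit = JPY 340,385 − JPY 329,000

Profit: JPY 11,385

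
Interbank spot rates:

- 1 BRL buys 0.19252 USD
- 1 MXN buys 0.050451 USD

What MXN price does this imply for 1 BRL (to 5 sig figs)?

1 BRL × 0.19252 = 0.19252 USD
0.19252 USD ÷ 0.050451 = 3.81598 MXN

BRL/MXN = 3.8160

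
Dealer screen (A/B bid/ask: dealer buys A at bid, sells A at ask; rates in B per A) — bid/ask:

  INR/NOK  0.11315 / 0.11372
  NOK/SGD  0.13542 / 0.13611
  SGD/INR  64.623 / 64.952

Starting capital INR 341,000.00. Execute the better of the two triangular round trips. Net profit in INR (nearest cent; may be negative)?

Net result: INR -1,816.31 (no profitable arbitrage after spreads)

Best loop INR → SGD → NOK → INR:
INR 341,000.00 ÷ 64.952 (buy SGD at ask) = SGD 5,250.03
SGD 5,250.03 ÷ 0.13611 (buy NOK at ask) = NOK 38,571.97
NOK 38,571.97 ÷ 0.11372 (buy INR at ask) = INR 339,183.69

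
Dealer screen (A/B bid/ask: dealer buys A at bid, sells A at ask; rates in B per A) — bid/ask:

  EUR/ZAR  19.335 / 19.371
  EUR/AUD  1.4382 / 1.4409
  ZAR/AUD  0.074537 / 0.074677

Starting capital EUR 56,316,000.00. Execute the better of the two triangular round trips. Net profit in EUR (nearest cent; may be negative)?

Net profit: EUR 10,665.80

Best loop EUR → ZAR → AUD → EUR:
EUR 56,316,000.00 × 19.335 (sell EUR at bid) = ZAR 1,088,869,860.00
ZAR 1,088,869,860.00 × 0.074537 (sell ZAR at bid) = AUD 81,161,092.75
AUD 81,161,092.75 ÷ 1.4409 (buy EUR at ask) = EUR 56,326,665.80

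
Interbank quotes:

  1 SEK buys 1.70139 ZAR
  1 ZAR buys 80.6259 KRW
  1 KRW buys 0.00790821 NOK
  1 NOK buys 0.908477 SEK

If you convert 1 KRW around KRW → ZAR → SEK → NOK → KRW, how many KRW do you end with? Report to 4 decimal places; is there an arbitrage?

Around KRW → ZAR → SEK → NOK → KRW: 1 ÷ 80.6259 ÷ 1.70139 ÷ 0.908477 ÷ 0.00790821 = 1.014681
Product > 1; profitable direction is KRW → ZAR → SEK → NOK → KRW.

1.0147 (arbitrage exists)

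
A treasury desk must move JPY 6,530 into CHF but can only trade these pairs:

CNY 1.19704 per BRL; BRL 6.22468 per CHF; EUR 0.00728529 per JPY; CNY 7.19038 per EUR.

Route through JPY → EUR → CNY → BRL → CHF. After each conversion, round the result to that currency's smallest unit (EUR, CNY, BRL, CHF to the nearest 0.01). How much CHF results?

CHF 45.91

JPY 6,530 × 0.00728529 = EUR 47.57
EUR 47.57 × 7.19038 = CNY 342.05
CNY 342.05 ÷ 1.19704 = BRL 285.75
BRL 285.75 ÷ 6.22468 = CHF 45.91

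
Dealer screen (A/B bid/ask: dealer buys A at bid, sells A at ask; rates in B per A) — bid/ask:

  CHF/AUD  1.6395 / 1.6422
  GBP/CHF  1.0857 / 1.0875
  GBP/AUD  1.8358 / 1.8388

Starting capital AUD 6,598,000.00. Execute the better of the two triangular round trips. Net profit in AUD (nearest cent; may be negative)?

Net profit: AUD 184,383.82

Best loop AUD → CHF → GBP → AUD:
AUD 6,598,000.00 ÷ 1.6422 (buy CHF at ask) = CHF 4,017,781.03
CHF 4,017,781.03 ÷ 1.0875 (buy GBP at ask) = GBP 3,694,511.29
GBP 3,694,511.29 × 1.8358 (sell GBP at bid) = AUD 6,782,383.82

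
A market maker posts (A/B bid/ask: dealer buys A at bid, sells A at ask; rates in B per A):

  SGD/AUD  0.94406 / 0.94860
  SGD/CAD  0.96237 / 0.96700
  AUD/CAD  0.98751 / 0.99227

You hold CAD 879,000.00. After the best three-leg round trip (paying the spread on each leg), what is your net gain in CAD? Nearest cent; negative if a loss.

Net profit: CAD 19,706.68

Best loop CAD → AUD → SGD → CAD:
CAD 879,000.00 ÷ 0.99227 (buy AUD at ask) = AUD 885,847.60
AUD 885,847.60 ÷ 0.94860 (buy SGD at ask) = SGD 933,847.36
SGD 933,847.36 × 0.96237 (sell SGD at bid) = CAD 898,706.68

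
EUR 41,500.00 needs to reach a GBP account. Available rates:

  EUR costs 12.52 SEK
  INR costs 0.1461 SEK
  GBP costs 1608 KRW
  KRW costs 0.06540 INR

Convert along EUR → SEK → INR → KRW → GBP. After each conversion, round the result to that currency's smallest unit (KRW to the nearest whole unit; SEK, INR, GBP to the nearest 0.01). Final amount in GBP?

EUR 41,500.00 × 12.52 = SEK 519,580.00
SEK 519,580.00 ÷ 0.1461 = INR 3,556,331.28
INR 3,556,331.28 ÷ 0.06540 = KRW 54,378,154
KRW 54,378,154 ÷ 1608 = GBP 33,817.26

GBP 33,817.26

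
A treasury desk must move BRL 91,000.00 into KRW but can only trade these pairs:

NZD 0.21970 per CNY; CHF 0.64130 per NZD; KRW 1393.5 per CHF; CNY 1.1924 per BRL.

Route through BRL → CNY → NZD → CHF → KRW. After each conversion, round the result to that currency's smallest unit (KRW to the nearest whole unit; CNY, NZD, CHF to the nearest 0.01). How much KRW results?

BRL 91,000.00 × 1.1924 = CNY 108,508.40
CNY 108,508.40 × 0.21970 = NZD 23,839.30
NZD 23,839.30 × 0.64130 = CHF 15,288.14
CHF 15,288.14 × 1393.5 = KRW 21,304,023

KRW 21,304,023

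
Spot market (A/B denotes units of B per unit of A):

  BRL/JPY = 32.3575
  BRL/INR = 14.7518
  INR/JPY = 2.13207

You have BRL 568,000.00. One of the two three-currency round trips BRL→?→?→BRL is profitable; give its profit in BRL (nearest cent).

Profit: BRL 16,355.08

Profitable loop is BRL → JPY → INR → BRL:
BRL 568,000.00 × 32.3575 = JPY 18,379,060
JPY 18,379,060 ÷ 2.13207 = INR 8,620,289.20
INR 8,620,289.20 ÷ 14.7518 = BRL 584,355.08
Profit = BRL 584,355.08 − BRL 568,000.00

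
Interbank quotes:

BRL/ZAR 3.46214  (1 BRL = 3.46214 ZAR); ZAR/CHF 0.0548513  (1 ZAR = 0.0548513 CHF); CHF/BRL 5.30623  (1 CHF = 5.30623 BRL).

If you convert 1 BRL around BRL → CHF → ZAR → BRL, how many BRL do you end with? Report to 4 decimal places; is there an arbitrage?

0.9924 (arbitrage exists)

Around BRL → CHF → ZAR → BRL: 1 ÷ 5.30623 ÷ 0.0548513 ÷ 3.46214 = 0.992390
Product < 1; profitable direction is BRL → ZAR → CHF → BRL.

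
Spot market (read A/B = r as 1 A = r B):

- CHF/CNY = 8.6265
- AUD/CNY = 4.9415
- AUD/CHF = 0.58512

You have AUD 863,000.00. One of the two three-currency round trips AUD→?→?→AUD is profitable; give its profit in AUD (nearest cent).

Profitable loop is AUD → CHF → CNY → AUD:
AUD 863,000.00 × 0.58512 = CHF 504,958.56
CHF 504,958.56 × 8.6265 = CNY 4,356,025.02
CNY 4,356,025.02 ÷ 4.9415 = AUD 881,518.77
Profit = AUD 881,518.77 − AUD 863,000.00

Profit: AUD 18,518.77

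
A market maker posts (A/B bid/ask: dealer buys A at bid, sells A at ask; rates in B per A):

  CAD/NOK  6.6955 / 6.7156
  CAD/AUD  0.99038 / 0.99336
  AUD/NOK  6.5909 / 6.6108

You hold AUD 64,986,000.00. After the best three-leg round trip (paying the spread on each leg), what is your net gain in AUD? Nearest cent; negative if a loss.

Best loop AUD → CAD → NOK → AUD:
AUD 64,986,000.00 ÷ 0.99336 (buy CAD at ask) = CAD 65,420,391.40
CAD 65,420,391.40 × 6.6955 (sell CAD at bid) = NOK 438,022,230.61
NOK 438,022,230.61 ÷ 6.6108 (buy AUD at ask) = AUD 66,258,581.50

Net profit: AUD 1,272,581.50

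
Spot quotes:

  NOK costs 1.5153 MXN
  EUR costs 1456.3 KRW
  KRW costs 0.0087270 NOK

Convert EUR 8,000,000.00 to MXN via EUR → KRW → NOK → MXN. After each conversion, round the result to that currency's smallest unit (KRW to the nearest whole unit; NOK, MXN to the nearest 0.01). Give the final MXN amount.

MXN 154,065,158.72

EUR 8,000,000.00 × 1456.3 = KRW 11,650,400,000
KRW 11,650,400,000 × 0.0087270 = NOK 101,673,040.80
NOK 101,673,040.80 × 1.5153 = MXN 154,065,158.72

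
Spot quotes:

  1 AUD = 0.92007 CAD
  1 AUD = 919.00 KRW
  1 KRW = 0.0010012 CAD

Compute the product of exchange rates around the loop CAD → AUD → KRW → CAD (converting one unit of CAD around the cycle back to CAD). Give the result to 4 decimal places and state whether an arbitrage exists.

Around CAD → AUD → KRW → CAD: 1 ÷ 0.92007 × 919.00 × 0.0010012 = 1.000036
Product ≈ 1 (deviation 0.004%, within rounding noise).

1.0000 (no arbitrage)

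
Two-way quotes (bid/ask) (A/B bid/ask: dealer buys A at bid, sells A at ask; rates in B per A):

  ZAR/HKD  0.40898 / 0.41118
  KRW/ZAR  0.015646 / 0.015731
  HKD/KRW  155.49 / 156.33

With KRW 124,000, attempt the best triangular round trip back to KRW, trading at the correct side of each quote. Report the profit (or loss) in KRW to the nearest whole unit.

Best loop KRW → ZAR → HKD → KRW:
KRW 124,000 × 0.015646 (sell KRW at bid) = ZAR 1,940.10
ZAR 1,940.10 × 0.40898 (sell ZAR at bid) = HKD 793.46
HKD 793.46 × 155.49 (sell HKD at bid) = KRW 123,376

Net result: KRW -624 (no profitable arbitrage after spreads)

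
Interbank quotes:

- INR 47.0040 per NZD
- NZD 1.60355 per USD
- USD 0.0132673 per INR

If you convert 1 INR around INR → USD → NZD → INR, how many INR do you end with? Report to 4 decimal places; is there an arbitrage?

Around INR → USD → NZD → INR: 1 × 0.0132673 × 1.60355 × 47.0040 = 1.000000
Product ≈ 1 (deviation 0.000%, within rounding noise).

1.0000 (no arbitrage)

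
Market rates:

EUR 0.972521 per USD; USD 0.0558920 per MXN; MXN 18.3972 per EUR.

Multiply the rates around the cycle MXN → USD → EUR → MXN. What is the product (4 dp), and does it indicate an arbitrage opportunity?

1.0000 (no arbitrage)

Around MXN → USD → EUR → MXN: 1 × 0.0558920 × 0.972521 × 18.3972 = 1.000001
Product ≈ 1 (deviation 0.000%, within rounding noise).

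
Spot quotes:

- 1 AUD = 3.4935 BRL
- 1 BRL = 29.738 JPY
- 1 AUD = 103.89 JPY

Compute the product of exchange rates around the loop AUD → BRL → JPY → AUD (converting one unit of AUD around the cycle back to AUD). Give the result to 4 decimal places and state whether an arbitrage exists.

Around AUD → BRL → JPY → AUD: 1 × 3.4935 × 29.738 ÷ 103.89 = 0.999997
Product ≈ 1 (deviation 0.000%, within rounding noise).

1.0000 (no arbitrage)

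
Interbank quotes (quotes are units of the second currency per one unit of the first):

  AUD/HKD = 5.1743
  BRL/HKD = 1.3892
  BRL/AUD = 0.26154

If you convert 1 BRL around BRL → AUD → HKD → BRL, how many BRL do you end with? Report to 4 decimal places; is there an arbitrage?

Around BRL → AUD → HKD → BRL: 1 × 0.26154 × 5.1743 ÷ 1.3892 = 0.974148
Product < 1; profitable direction is BRL → HKD → AUD → BRL.

0.9741 (arbitrage exists)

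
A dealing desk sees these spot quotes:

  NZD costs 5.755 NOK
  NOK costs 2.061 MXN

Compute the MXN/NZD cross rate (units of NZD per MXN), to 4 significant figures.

1 MXN ÷ 2.061 = 0.485201 NOK
0.485201 NOK ÷ 5.755 = 0.0843095 NZD

MXN/NZD = 0.08431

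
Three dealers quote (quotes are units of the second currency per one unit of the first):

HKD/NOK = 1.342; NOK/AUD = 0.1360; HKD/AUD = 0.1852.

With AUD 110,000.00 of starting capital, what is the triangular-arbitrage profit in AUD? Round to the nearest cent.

Profit: AUD 1,620.06

Profitable loop is AUD → NOK → HKD → AUD:
AUD 110,000.00 ÷ 0.1360 = NOK 808,823.53
NOK 808,823.53 ÷ 1.342 = HKD 602,700.10
HKD 602,700.10 × 0.1852 = AUD 111,620.06
Profit = AUD 111,620.06 − AUD 110,000.00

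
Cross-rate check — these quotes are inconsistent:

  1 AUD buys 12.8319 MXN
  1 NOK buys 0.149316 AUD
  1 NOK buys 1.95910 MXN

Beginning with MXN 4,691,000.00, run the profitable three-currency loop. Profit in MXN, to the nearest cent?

Profitable loop is MXN → AUD → NOK → MXN:
MXN 4,691,000.00 ÷ 12.8319 = AUD 365,573.30
AUD 365,573.30 ÷ 0.149316 = NOK 2,448,319.66
NOK 2,448,319.66 × 1.95910 = MXN 4,796,503.04
Profit = MXN 4,796,503.04 − MXN 4,691,000.00

Profit: MXN 105,503.04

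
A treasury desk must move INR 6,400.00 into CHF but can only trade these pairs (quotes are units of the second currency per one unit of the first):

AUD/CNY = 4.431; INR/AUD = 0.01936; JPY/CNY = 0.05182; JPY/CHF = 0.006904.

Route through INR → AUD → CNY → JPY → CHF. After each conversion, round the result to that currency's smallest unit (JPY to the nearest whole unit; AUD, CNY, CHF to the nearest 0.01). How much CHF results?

INR 6,400.00 × 0.01936 = AUD 123.90
AUD 123.90 × 4.431 = CNY 549.00
CNY 549.00 ÷ 0.05182 = JPY 10,594
JPY 10,594 × 0.006904 = CHF 73.14

CHF 73.14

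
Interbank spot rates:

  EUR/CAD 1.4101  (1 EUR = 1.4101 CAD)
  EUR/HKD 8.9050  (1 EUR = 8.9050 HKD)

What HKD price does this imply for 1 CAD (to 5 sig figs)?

CAD/HKD = 6.3152

1 CAD ÷ 1.4101 = 0.70917 EUR
0.70917 EUR × 8.9050 = 6.31515 HKD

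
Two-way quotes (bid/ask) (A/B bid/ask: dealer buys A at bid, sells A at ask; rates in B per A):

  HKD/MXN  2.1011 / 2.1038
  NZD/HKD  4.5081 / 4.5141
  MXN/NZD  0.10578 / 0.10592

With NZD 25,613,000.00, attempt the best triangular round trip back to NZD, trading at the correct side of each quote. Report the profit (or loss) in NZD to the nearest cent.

Net profit: NZD 49,813.99

Best loop NZD → HKD → MXN → NZD:
NZD 25,613,000.00 × 4.5081 (sell NZD at bid) = HKD 115,465,965.30
HKD 115,465,965.30 × 2.1011 (sell HKD at bid) = MXN 242,605,539.69
MXN 242,605,539.69 × 0.10578 (sell MXN at bid) = NZD 25,662,813.99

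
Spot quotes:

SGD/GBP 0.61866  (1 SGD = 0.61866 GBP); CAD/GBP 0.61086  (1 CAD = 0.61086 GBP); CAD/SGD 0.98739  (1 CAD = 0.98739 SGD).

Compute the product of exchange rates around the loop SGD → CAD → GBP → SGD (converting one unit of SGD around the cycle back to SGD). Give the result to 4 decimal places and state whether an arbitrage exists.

1.0000 (no arbitrage)

Around SGD → CAD → GBP → SGD: 1 ÷ 0.98739 × 0.61086 ÷ 0.61866 = 1.000002
Product ≈ 1 (deviation 0.000%, within rounding noise).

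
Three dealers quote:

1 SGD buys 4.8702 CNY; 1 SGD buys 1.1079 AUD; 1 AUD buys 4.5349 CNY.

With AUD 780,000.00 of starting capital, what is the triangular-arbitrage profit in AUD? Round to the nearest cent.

Profitable loop is AUD → CNY → SGD → AUD:
AUD 780,000.00 × 4.5349 = CNY 3,537,222.00
CNY 3,537,222.00 ÷ 4.8702 = SGD 726,299.13
SGD 726,299.13 × 1.1079 = AUD 804,666.80
Profit = AUD 804,666.80 − AUD 780,000.00

Profit: AUD 24,666.80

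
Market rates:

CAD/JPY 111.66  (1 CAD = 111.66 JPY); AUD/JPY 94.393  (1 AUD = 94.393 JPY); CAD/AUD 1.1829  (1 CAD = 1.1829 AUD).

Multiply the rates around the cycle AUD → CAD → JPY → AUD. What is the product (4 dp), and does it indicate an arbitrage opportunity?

1.0000 (no arbitrage)

Around AUD → CAD → JPY → AUD: 1 ÷ 1.1829 × 111.66 ÷ 94.393 = 1.000023
Product ≈ 1 (deviation 0.002%, within rounding noise).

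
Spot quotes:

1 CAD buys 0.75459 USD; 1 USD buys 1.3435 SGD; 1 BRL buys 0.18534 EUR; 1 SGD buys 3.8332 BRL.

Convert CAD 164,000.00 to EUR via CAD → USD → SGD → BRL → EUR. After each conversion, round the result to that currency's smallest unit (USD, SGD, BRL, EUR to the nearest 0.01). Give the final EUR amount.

CAD 164,000.00 × 0.75459 = USD 123,752.76
USD 123,752.76 × 1.3435 = SGD 166,261.83
SGD 166,261.83 × 3.8332 = BRL 637,314.85
BRL 637,314.85 × 0.18534 = EUR 118,119.93

EUR 118,119.93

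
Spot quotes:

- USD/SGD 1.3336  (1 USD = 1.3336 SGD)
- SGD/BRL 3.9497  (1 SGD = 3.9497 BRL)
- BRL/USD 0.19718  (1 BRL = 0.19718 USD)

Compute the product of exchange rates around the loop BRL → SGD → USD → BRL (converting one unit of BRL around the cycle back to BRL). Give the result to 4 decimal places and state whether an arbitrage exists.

Around BRL → SGD → USD → BRL: 1 ÷ 3.9497 ÷ 1.3336 ÷ 0.19718 = 0.962825
Product < 1; profitable direction is BRL → USD → SGD → BRL.

0.9628 (arbitrage exists)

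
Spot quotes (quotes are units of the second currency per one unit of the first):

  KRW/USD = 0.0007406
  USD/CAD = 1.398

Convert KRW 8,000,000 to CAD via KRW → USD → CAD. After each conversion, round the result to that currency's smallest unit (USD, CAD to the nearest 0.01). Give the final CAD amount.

KRW 8,000,000 × 0.0007406 = USD 5,924.80
USD 5,924.80 × 1.398 = CAD 8,282.87

CAD 8,282.87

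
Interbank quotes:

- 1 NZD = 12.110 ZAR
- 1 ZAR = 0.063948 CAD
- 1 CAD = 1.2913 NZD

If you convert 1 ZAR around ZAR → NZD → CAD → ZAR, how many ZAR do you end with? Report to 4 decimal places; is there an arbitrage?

1.0000 (no arbitrage)

Around ZAR → NZD → CAD → ZAR: 1 ÷ 12.110 ÷ 1.2913 ÷ 0.063948 = 1.000004
Product ≈ 1 (deviation 0.000%, within rounding noise).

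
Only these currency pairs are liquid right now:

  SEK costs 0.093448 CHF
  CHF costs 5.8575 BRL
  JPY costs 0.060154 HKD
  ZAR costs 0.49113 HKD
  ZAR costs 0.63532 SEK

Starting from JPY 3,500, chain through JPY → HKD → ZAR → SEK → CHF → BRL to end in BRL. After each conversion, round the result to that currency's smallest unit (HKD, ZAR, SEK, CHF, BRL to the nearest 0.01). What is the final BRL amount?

JPY 3,500 × 0.060154 = HKD 210.54
HKD 210.54 ÷ 0.49113 = ZAR 428.68
ZAR 428.68 × 0.63532 = SEK 272.35
SEK 272.35 × 0.093448 = CHF 25.45
CHF 25.45 × 5.8575 = BRL 149.07

BRL 149.07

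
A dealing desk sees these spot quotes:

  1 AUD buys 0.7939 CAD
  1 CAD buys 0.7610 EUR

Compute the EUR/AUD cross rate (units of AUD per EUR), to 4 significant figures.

EUR/AUD = 1.655

1 EUR ÷ 0.7610 = 1.31406 CAD
1.31406 CAD ÷ 0.7939 = 1.6552 AUD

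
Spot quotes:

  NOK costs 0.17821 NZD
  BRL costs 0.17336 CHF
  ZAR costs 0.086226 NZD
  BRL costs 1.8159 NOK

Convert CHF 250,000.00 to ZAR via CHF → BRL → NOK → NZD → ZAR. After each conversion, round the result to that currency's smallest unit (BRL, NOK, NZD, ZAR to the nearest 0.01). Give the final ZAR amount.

CHF 250,000.00 ÷ 0.17336 = BRL 1,442,085.83
BRL 1,442,085.83 × 1.8159 = NOK 2,618,683.66
NOK 2,618,683.66 × 0.17821 = NZD 466,675.62
NZD 466,675.62 ÷ 0.086226 = ZAR 5,412,237.84

ZAR 5,412,237.84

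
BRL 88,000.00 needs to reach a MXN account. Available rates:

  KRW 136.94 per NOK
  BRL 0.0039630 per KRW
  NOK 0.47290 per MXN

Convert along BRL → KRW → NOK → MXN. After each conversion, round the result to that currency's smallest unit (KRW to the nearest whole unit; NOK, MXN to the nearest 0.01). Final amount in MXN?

MXN 342,893.28

BRL 88,000.00 ÷ 0.0039630 = KRW 22,205,400
KRW 22,205,400 ÷ 136.94 = NOK 162,154.23
NOK 162,154.23 ÷ 0.47290 = MXN 342,893.28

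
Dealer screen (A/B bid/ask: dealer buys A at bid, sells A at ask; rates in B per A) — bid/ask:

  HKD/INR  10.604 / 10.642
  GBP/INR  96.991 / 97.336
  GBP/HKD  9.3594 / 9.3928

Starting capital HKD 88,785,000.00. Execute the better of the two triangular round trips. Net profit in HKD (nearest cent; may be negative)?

Net profit: HKD 1,743,188.80

Best loop HKD → INR → GBP → HKD:
HKD 88,785,000.00 × 10.604 (sell HKD at bid) = INR 941,476,140.00
INR 941,476,140.00 ÷ 97.336 (buy GBP at ask) = GBP 9,672,435.07
GBP 9,672,435.07 × 9.3594 (sell GBP at bid) = HKD 90,528,188.80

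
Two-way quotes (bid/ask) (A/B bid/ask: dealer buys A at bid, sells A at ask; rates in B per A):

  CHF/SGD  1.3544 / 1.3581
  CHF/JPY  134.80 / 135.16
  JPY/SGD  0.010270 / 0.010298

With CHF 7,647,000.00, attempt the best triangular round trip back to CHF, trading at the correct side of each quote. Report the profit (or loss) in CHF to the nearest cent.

Net profit: CHF 148,063.85

Best loop CHF → JPY → SGD → CHF:
CHF 7,647,000.00 × 134.80 (sell CHF at bid) = JPY 1,030,815,600
JPY 1,030,815,600 × 0.010270 (sell JPY at bid) = SGD 10,586,476.21
SGD 10,586,476.21 ÷ 1.3581 (buy CHF at ask) = CHF 7,795,063.85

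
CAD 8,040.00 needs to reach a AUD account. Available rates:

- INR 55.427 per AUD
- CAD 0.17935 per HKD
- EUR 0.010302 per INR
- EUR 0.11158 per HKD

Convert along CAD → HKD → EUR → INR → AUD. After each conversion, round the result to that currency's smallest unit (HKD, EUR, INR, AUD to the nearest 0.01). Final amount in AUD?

AUD 8,759.88

CAD 8,040.00 ÷ 0.17935 = HKD 44,828.55
HKD 44,828.55 × 0.11158 = EUR 5,001.97
EUR 5,001.97 ÷ 0.010302 = INR 485,533.88
INR 485,533.88 ÷ 55.427 = AUD 8,759.88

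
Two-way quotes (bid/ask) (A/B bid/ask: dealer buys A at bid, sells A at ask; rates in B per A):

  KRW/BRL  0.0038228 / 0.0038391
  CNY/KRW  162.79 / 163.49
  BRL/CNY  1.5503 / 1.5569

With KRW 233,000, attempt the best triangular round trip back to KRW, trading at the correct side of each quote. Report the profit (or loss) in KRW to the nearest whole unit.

Best loop KRW → CNY → BRL → KRW:
KRW 233,000 ÷ 163.49 (buy CNY at ask) = CNY 1,425.16
CNY 1,425.16 ÷ 1.5569 (buy BRL at ask) = BRL 915.39
BRL 915.39 ÷ 0.0038391 (buy KRW at ask) = KRW 238,438

Net profit: KRW 5,438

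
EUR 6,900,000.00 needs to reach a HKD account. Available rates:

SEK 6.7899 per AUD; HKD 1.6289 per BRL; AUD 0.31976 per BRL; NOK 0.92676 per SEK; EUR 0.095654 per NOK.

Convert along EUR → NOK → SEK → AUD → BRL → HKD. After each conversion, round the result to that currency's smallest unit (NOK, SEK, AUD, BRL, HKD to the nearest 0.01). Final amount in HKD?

EUR 6,900,000.00 ÷ 0.095654 = NOK 72,134,986.51
NOK 72,134,986.51 ÷ 0.92676 = SEK 77,835,671.06
SEK 77,835,671.06 ÷ 6.7899 = AUD 11,463,448.81
AUD 11,463,448.81 ÷ 0.31976 = BRL 35,850,165.16
BRL 35,850,165.16 × 1.6289 = HKD 58,396,334.03

HKD 58,396,334.03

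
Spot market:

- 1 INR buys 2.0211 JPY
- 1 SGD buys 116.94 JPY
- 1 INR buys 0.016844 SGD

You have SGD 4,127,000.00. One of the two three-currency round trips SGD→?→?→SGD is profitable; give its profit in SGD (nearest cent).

Profitable loop is SGD → INR → JPY → SGD:
SGD 4,127,000.00 ÷ 0.016844 = INR 245,013,061.03
INR 245,013,061.03 × 2.0211 = JPY 495,195,898
JPY 495,195,898 ÷ 116.94 = SGD 4,234,615.17
Profit = SGD 4,234,615.17 − SGD 4,127,000.00

Profit: SGD 107,615.17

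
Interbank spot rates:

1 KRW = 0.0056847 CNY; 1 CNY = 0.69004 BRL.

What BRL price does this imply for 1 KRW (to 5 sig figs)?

1 KRW × 0.0056847 = 0.0056847 CNY
0.0056847 CNY × 0.69004 = 0.00392267 BRL

KRW/BRL = 0.0039227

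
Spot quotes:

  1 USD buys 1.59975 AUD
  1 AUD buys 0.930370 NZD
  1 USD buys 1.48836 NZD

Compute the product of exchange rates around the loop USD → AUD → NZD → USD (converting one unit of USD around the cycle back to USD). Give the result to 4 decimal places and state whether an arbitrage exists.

1.0000 (no arbitrage)

Around USD → AUD → NZD → USD: 1 × 1.59975 × 0.930370 ÷ 1.48836 = 1.000000
Product ≈ 1 (deviation 0.000%, within rounding noise).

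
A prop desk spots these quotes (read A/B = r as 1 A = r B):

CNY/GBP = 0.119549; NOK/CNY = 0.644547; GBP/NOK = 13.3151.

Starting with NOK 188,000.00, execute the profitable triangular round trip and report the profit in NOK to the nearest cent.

Profitable loop is NOK → CNY → GBP → NOK:
NOK 188,000.00 × 0.644547 = CNY 121,174.84
CNY 121,174.84 × 0.119549 = GBP 14,486.33
GBP 14,486.33 × 13.3151 = NOK 192,886.94
Profit = NOK 192,886.94 − NOK 188,000.00

Profit: NOK 4,886.94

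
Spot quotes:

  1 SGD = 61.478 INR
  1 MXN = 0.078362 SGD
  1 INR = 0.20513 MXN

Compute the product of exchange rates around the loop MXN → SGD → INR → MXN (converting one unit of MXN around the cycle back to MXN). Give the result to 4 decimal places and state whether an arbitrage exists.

0.9882 (arbitrage exists)

Around MXN → SGD → INR → MXN: 1 × 0.078362 × 61.478 × 0.20513 = 0.988222
Product < 1; profitable direction is MXN → INR → SGD → MXN.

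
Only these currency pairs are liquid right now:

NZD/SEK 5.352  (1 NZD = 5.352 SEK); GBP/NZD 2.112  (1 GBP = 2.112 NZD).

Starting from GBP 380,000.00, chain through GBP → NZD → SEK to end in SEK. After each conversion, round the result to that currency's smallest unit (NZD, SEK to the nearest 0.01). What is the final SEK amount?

SEK 4,295,301.12

GBP 380,000.00 × 2.112 = NZD 802,560.00
NZD 802,560.00 × 5.352 = SEK 4,295,301.12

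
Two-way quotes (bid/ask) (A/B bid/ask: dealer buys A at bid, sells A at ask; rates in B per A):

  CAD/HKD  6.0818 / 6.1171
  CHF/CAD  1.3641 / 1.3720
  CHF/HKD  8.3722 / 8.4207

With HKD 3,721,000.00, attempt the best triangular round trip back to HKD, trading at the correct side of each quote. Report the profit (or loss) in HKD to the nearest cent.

Net result: HKD -9,071.75 (no profitable arbitrage after spreads)

Best loop HKD → CAD → CHF → HKD:
HKD 3,721,000.00 ÷ 6.1171 (buy CAD at ask) = CAD 608,294.78
CAD 608,294.78 ÷ 1.3720 (buy CHF at ask) = CHF 443,363.54
CHF 443,363.54 × 8.3722 (sell CHF at bid) = HKD 3,711,928.25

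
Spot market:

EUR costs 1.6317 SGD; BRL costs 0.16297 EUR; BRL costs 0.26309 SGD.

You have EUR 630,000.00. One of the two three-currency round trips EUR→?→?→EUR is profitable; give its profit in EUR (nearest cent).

Profitable loop is EUR → SGD → BRL → EUR:
EUR 630,000.00 × 1.6317 = SGD 1,027,971.00
SGD 1,027,971.00 ÷ 0.26309 = BRL 3,907,297.88
BRL 3,907,297.88 × 0.16297 = EUR 636,772.34
Profit = EUR 636,772.34 − EUR 630,000.00

Profit: EUR 6,772.34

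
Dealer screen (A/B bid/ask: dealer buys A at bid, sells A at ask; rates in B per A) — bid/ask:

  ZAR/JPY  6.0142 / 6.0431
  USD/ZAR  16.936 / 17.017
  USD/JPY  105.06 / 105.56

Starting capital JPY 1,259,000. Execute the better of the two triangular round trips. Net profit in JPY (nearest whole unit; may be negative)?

Net profit: JPY 27,235

Best loop JPY → ZAR → USD → JPY:
JPY 1,259,000 ÷ 6.0431 (buy ZAR at ask) = ZAR 208,336.78
ZAR 208,336.78 ÷ 17.017 (buy USD at ask) = USD 12,242.86
USD 12,242.86 × 105.06 (sell USD at bid) = JPY 1,286,235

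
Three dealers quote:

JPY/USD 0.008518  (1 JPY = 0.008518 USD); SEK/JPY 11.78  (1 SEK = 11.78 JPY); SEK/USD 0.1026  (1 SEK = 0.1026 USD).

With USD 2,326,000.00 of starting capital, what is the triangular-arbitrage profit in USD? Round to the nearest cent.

Profitable loop is USD → JPY → SEK → USD:
USD 2,326,000.00 ÷ 0.008518 = JPY 273,068,795
JPY 273,068,795 ÷ 11.78 = SEK 23,180,712.69
SEK 23,180,712.69 × 0.1026 = USD 2,378,341.12
Profit = USD 2,378,341.12 − USD 2,326,000.00

Profit: USD 52,341.12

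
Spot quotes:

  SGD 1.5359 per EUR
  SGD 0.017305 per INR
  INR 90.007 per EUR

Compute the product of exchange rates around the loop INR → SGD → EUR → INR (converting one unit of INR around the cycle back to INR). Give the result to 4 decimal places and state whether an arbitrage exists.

Around INR → SGD → EUR → INR: 1 × 0.017305 ÷ 1.5359 × 90.007 = 1.014110
Product > 1; profitable direction is INR → SGD → EUR → INR.

1.0141 (arbitrage exists)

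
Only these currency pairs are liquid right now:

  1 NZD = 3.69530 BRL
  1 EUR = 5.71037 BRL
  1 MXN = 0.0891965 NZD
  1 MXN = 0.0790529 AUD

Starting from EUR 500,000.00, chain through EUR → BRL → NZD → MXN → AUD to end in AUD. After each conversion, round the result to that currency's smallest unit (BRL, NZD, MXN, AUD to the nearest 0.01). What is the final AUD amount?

AUD 684,785.48

EUR 500,000.00 × 5.71037 = BRL 2,855,185.00
BRL 2,855,185.00 ÷ 3.69530 = NZD 772,653.10
NZD 772,653.10 ÷ 0.0891965 = MXN 8,662,370.16
MXN 8,662,370.16 × 0.0790529 = AUD 684,785.48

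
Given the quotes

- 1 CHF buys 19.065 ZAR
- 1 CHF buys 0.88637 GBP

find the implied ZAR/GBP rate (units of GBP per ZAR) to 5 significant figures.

1 ZAR ÷ 19.065 = 0.0524521 CHF
0.0524521 CHF × 0.88637 = 0.046492 GBP

ZAR/GBP = 0.046492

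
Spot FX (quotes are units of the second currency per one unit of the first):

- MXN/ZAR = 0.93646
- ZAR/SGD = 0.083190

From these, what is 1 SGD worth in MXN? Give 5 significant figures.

SGD/MXN = 12.836

1 SGD ÷ 0.083190 = 12.0207 ZAR
12.0207 ZAR ÷ 0.93646 = 12.8363 MXN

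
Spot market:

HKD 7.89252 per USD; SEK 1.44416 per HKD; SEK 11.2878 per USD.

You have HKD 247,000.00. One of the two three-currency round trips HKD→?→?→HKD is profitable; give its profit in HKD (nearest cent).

Profitable loop is HKD → SEK → USD → HKD:
HKD 247,000.00 × 1.44416 = SEK 356,707.52
SEK 356,707.52 ÷ 11.2878 = USD 31,601.16
USD 31,601.16 × 7.89252 = HKD 249,412.75
Profit = HKD 249,412.75 − HKD 247,000.00

Profit: HKD 2,412.75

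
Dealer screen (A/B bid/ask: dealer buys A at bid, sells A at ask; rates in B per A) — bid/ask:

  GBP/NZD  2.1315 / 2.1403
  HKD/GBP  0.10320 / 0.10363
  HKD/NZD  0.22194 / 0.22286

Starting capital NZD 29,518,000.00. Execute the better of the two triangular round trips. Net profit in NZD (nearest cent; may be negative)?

Net profit: NZD 18,726.42

Best loop NZD → GBP → HKD → NZD:
NZD 29,518,000.00 ÷ 2.1403 (buy GBP at ask) = GBP 13,791,524.55
GBP 13,791,524.55 ÷ 0.10363 (buy HKD at ask) = HKD 133,084,285.95
HKD 133,084,285.95 × 0.22194 (sell HKD at bid) = NZD 29,536,726.42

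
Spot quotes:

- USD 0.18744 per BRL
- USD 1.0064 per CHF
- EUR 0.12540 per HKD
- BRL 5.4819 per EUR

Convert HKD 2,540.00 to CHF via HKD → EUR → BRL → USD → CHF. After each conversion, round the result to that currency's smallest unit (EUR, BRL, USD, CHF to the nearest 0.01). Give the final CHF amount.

HKD 2,540.00 × 0.12540 = EUR 318.52
EUR 318.52 × 5.4819 = BRL 1,746.09
BRL 1,746.09 × 0.18744 = USD 327.29
USD 327.29 ÷ 1.0064 = CHF 325.21

CHF 325.21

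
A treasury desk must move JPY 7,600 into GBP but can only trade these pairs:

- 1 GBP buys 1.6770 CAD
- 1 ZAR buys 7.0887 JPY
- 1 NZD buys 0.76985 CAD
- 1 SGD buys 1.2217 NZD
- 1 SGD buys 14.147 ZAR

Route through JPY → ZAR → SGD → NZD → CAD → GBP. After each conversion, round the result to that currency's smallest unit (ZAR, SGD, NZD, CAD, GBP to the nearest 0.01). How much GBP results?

GBP 42.50

JPY 7,600 ÷ 7.0887 = ZAR 1,072.13
ZAR 1,072.13 ÷ 14.147 = SGD 75.78
SGD 75.78 × 1.2217 = NZD 92.58
NZD 92.58 × 0.76985 = CAD 71.27
CAD 71.27 ÷ 1.6770 = GBP 42.50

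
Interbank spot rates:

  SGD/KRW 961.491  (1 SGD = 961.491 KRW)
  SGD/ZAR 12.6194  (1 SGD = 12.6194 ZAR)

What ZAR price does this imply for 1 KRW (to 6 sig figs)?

1 KRW ÷ 961.491 = 0.00104005 SGD
0.00104005 SGD × 12.6194 = 0.0131248 ZAR

KRW/ZAR = 0.0131248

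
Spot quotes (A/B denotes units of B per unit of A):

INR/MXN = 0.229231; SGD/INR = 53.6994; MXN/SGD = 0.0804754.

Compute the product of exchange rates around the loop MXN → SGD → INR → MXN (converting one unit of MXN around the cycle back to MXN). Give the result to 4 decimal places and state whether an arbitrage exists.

0.9906 (arbitrage exists)

Around MXN → SGD → INR → MXN: 1 × 0.0804754 × 53.6994 × 0.229231 = 0.990617
Product < 1; profitable direction is MXN → INR → SGD → MXN.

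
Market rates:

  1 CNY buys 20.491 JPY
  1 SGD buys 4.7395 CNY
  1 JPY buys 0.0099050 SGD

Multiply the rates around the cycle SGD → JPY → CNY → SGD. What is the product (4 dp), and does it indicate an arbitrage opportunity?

1.0396 (arbitrage exists)

Around SGD → JPY → CNY → SGD: 1 ÷ 0.0099050 ÷ 20.491 ÷ 4.7395 = 1.039561
Product > 1; profitable direction is SGD → JPY → CNY → SGD.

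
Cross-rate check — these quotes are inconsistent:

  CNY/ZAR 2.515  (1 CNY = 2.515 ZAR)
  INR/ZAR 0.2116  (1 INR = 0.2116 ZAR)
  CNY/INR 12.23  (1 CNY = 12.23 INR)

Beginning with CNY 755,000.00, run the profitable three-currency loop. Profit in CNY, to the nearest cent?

Profitable loop is CNY → INR → ZAR → CNY:
CNY 755,000.00 × 12.23 = INR 9,233,650.00
INR 9,233,650.00 × 0.2116 = ZAR 1,953,840.34
ZAR 1,953,840.34 ÷ 2.515 = CNY 776,874.89
Profit = CNY 776,874.89 − CNY 755,000.00

Profit: CNY 21,874.89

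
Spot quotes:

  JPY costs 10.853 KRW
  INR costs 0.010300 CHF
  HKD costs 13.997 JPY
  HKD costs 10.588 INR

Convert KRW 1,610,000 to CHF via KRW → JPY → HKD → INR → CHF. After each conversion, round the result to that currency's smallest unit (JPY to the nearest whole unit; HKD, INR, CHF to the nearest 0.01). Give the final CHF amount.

KRW 1,610,000 ÷ 10.853 = JPY 148,346
JPY 148,346 ÷ 13.997 = HKD 10,598.41
HKD 10,598.41 × 10.588 = INR 112,215.97
INR 112,215.97 × 0.010300 = CHF 1,155.82

CHF 1,155.82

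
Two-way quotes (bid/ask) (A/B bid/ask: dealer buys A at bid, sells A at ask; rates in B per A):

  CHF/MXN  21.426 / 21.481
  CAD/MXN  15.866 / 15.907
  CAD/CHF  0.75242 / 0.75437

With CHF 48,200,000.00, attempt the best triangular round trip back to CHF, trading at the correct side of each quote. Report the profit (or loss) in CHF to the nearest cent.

Net profit: CHF 649,507.41

Best loop CHF → MXN → CAD → CHF:
CHF 48,200,000.00 × 21.426 (sell CHF at bid) = MXN 1,032,733,200.00
MXN 1,032,733,200.00 ÷ 15.907 (buy CAD at ask) = CAD 64,923,191.05
CAD 64,923,191.05 × 0.75242 (sell CAD at bid) = CHF 48,849,507.41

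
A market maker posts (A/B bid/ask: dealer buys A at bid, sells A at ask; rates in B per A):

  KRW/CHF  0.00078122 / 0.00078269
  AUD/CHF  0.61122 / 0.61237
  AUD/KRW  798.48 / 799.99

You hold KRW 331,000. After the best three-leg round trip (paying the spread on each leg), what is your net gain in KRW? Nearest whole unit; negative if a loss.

Net profit: KRW 6,172

Best loop KRW → CHF → AUD → KRW:
KRW 331,000 × 0.00078122 (sell KRW at bid) = CHF 258.58
CHF 258.58 ÷ 0.61237 (buy AUD at ask) = AUD 422.27
AUD 422.27 × 798.48 (sell AUD at bid) = KRW 337,172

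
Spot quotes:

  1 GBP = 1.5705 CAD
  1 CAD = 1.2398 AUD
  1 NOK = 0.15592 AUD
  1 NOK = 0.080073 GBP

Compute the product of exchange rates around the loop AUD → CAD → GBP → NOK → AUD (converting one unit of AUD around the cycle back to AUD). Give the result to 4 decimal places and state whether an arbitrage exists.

1.0001 (no arbitrage)

Around AUD → CAD → GBP → NOK → AUD: 1 ÷ 1.2398 ÷ 1.5705 ÷ 0.080073 × 0.15592 = 1.000060
Product ≈ 1 (deviation 0.006%, within rounding noise).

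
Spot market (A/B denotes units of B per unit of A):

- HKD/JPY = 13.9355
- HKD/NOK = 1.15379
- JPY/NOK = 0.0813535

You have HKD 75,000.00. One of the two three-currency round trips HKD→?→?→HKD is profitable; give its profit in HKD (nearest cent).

Profit: HKD 1,328.94

Profitable loop is HKD → NOK → JPY → HKD:
HKD 75,000.00 × 1.15379 = NOK 86,534.25
NOK 86,534.25 ÷ 0.0813535 = JPY 1,063,682
JPY 1,063,682 ÷ 13.9355 = HKD 76,328.94
Profit = HKD 76,328.94 − HKD 75,000.00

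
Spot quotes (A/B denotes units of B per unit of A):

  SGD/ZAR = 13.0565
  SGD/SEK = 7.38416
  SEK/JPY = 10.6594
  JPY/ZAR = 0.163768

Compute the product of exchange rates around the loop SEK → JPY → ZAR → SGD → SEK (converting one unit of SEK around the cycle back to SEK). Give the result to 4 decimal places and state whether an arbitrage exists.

Around SEK → JPY → ZAR → SGD → SEK: 1 × 10.6594 × 0.163768 ÷ 13.0565 × 7.38416 = 0.987270
Product < 1; profitable direction is SEK → SGD → ZAR → JPY → SEK.

0.9873 (arbitrage exists)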